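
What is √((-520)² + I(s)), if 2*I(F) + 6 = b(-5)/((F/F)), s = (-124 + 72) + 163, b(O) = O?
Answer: √1081578/2 ≈ 520.00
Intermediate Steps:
s = 111 (s = -52 + 163 = 111)
I(F) = -11/2 (I(F) = -3 + (-5/(F/F))/2 = -3 + (-5/1)/2 = -3 + (-5*1)/2 = -3 + (½)*(-5) = -3 - 5/2 = -11/2)
√((-520)² + I(s)) = √((-520)² - 11/2) = √(270400 - 11/2) = √(540789/2) = √1081578/2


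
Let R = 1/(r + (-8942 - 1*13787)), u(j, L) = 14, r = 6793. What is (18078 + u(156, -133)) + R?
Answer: 288314111/15936 ≈ 18092.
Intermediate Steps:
R = -1/15936 (R = 1/(6793 + (-8942 - 1*13787)) = 1/(6793 + (-8942 - 13787)) = 1/(6793 - 22729) = 1/(-15936) = -1/15936 ≈ -6.2751e-5)
(18078 + u(156, -133)) + R = (18078 + 14) - 1/15936 = 18092 - 1/15936 = 288314111/15936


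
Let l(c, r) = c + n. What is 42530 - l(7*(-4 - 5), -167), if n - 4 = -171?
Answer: 42760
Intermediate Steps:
n = -167 (n = 4 - 171 = -167)
l(c, r) = -167 + c (l(c, r) = c - 167 = -167 + c)
42530 - l(7*(-4 - 5), -167) = 42530 - (-167 + 7*(-4 - 5)) = 42530 - (-167 + 7*(-9)) = 42530 - (-167 - 63) = 42530 - 1*(-230) = 42530 + 230 = 42760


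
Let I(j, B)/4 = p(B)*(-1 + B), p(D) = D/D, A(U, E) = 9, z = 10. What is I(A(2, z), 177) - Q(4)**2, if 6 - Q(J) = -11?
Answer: 415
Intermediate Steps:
Q(J) = 17 (Q(J) = 6 - 1*(-11) = 6 + 11 = 17)
p(D) = 1
I(j, B) = -4 + 4*B (I(j, B) = 4*(1*(-1 + B)) = 4*(-1 + B) = -4 + 4*B)
I(A(2, z), 177) - Q(4)**2 = (-4 + 4*177) - 1*17**2 = (-4 + 708) - 1*289 = 704 - 289 = 415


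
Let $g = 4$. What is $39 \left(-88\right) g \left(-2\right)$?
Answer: $27456$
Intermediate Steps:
$39 \left(-88\right) g \left(-2\right) = 39 \left(-88\right) 4 \left(-2\right) = \left(-3432\right) \left(-8\right) = 27456$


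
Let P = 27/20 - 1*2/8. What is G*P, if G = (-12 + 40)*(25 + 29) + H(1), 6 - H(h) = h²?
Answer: 16687/10 ≈ 1668.7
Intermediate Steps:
H(h) = 6 - h²
G = 1517 (G = (-12 + 40)*(25 + 29) + (6 - 1*1²) = 28*54 + (6 - 1*1) = 1512 + (6 - 1) = 1512 + 5 = 1517)
P = 11/10 (P = 27*(1/20) - 2*⅛ = 27/20 - ¼ = 11/10 ≈ 1.1000)
G*P = 1517*(11/10) = 16687/10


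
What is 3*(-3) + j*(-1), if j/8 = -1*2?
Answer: 7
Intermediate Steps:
j = -16 (j = 8*(-1*2) = 8*(-2) = -16)
3*(-3) + j*(-1) = 3*(-3) - 16*(-1) = -9 + 16 = 7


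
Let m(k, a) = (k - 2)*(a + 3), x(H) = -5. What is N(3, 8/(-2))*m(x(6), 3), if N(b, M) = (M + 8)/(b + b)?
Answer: -28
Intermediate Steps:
N(b, M) = (8 + M)/(2*b) (N(b, M) = (8 + M)/((2*b)) = (8 + M)*(1/(2*b)) = (8 + M)/(2*b))
m(k, a) = (-2 + k)*(3 + a)
N(3, 8/(-2))*m(x(6), 3) = ((1/2)*(8 + 8/(-2))/3)*(-6 - 2*3 + 3*(-5) + 3*(-5)) = ((1/2)*(1/3)*(8 + 8*(-1/2)))*(-6 - 6 - 15 - 15) = ((1/2)*(1/3)*(8 - 4))*(-42) = ((1/2)*(1/3)*4)*(-42) = (2/3)*(-42) = -28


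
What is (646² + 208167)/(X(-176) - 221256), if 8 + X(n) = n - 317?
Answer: -625483/221757 ≈ -2.8206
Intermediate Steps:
X(n) = -325 + n (X(n) = -8 + (n - 317) = -8 + (-317 + n) = -325 + n)
(646² + 208167)/(X(-176) - 221256) = (646² + 208167)/((-325 - 176) - 221256) = (417316 + 208167)/(-501 - 221256) = 625483/(-221757) = 625483*(-1/221757) = -625483/221757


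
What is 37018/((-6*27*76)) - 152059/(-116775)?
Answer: -45381973/26624700 ≈ -1.7045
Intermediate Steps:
37018/((-6*27*76)) - 152059/(-116775) = 37018/((-162*76)) - 152059*(-1/116775) = 37018/(-12312) + 152059/116775 = 37018*(-1/12312) + 152059/116775 = -18509/6156 + 152059/116775 = -45381973/26624700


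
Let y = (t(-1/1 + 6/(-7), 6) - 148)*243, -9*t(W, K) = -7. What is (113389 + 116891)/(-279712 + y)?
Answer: -230280/315487 ≈ -0.72992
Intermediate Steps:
t(W, K) = 7/9 (t(W, K) = -1/9*(-7) = 7/9)
y = -35775 (y = (7/9 - 148)*243 = -1325/9*243 = -35775)
(113389 + 116891)/(-279712 + y) = (113389 + 116891)/(-279712 - 35775) = 230280/(-315487) = 230280*(-1/315487) = -230280/315487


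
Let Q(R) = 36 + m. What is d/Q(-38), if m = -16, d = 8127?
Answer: 8127/20 ≈ 406.35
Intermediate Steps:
Q(R) = 20 (Q(R) = 36 - 16 = 20)
d/Q(-38) = 8127/20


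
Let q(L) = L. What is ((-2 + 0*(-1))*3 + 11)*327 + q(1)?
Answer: 1636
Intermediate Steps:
((-2 + 0*(-1))*3 + 11)*327 + q(1) = ((-2 + 0*(-1))*3 + 11)*327 + 1 = ((-2 + 0)*3 + 11)*327 + 1 = (-2*3 + 11)*327 + 1 = (-6 + 11)*327 + 1 = 5*327 + 1 = 1635 + 1 = 1636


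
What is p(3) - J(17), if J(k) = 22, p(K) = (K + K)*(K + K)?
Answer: 14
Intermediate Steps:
p(K) = 4*K² (p(K) = (2*K)*(2*K) = 4*K²)
p(3) - J(17) = 4*3² - 1*22 = 4*9 - 22 = 36 - 22 = 14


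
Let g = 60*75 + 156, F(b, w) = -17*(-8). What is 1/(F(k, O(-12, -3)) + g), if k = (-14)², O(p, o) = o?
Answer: 1/4792 ≈ 0.00020868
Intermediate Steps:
k = 196
F(b, w) = 136
g = 4656 (g = 4500 + 156 = 4656)
1/(F(k, O(-12, -3)) + g) = 1/(136 + 4656) = 1/4792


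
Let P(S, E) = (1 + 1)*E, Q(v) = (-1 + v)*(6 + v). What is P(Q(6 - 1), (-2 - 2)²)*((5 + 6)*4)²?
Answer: 61952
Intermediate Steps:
P(S, E) = 2*E
P(Q(6 - 1), (-2 - 2)²)*((5 + 6)*4)² = (2*(-2 - 2)²)*((5 + 6)*4)² = (2*(-4)²)*(11*4)² = (2*16)*44² = 32*1936 = 61952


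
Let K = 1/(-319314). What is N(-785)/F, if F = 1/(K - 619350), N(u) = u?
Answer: 155247193832285/319314 ≈ 4.8619e+8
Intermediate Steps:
K = -1/319314 ≈ -3.1317e-6
F = -319314/197767125901 (F = 1/(-1/319314 - 619350) = 1/(-197767125901/319314) = -319314/197767125901 ≈ -1.6146e-6)
N(-785)/F = -785/(-319314/197767125901) = -785*(-197767125901/319314) = 155247193832285/319314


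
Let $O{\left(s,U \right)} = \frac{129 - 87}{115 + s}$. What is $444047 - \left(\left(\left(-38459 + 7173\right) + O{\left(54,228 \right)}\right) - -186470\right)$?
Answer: $\frac{48817805}{169} \approx 2.8886 \cdot 10^{5}$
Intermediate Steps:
$O{\left(s,U \right)} = \frac{42}{115 + s}$
$444047 - \left(\left(\left(-38459 + 7173\right) + O{\left(54,228 \right)}\right) - -186470\right) = 444047 - \left(\left(\left(-38459 + 7173\right) + \frac{42}{115 + 54}\right) - -186470\right) = 444047 - \left(\left(-31286 + \frac{42}{169}\right) + 186470\right) = 444047 - \left(- \frac{5287292}{169} + 186470\right) = 444047 - \frac{26226138}{169} = \frac{48817805}{169}$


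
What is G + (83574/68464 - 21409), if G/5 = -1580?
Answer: -1003263901/34232 ≈ -29308.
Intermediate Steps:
G = -7900 (G = 5*(-1580) = -7900)
G + (83574/68464 - 21409) = -7900 + (83574/68464 - 21409) = -7900 + (83574*(1/68464) - 21409) = -7900 + (41787/34232 - 21409) = -7900 - 732831101/34232 = -1003263901/34232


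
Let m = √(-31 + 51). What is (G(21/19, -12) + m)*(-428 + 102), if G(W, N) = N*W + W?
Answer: 75306/19 - 652*√5 ≈ 2505.6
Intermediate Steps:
m = 2*√5 (m = √20 = 2*√5 ≈ 4.4721)
G(W, N) = W + N*W
(G(21/19, -12) + m)*(-428 + 102) = ((21/19)*(1 - 12) + 2*√5)*(-428 + 102) = ((21*(1/19))*(-11) + 2*√5)*(-326) = ((21/19)*(-11) + 2*√5)*(-326) = (-231/19 + 2*√5)*(-326) = 75306/19 - 652*√5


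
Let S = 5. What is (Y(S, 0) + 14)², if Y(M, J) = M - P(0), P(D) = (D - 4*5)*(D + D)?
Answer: 361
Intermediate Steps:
P(D) = 2*D*(-20 + D) (P(D) = (D - 20)*(2*D) = (-20 + D)*(2*D) = 2*D*(-20 + D))
Y(M, J) = M (Y(M, J) = M - 2*0*(-20 + 0) = M - 2*0*(-20) = M - 1*0 = M + 0 = M)
(Y(S, 0) + 14)² = (5 + 14)² = 19² = 361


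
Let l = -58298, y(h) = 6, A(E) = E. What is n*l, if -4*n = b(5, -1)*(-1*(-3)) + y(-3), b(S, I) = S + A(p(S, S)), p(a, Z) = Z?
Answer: 524682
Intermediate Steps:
b(S, I) = 2*S (b(S, I) = S + S = 2*S)
n = -9 (n = -((2*5)*(-1*(-3)) + 6)/4 = -(10*3 + 6)/4 = -(30 + 6)/4 = -1/4*36 = -9)
n*l = -9*(-58298) = 524682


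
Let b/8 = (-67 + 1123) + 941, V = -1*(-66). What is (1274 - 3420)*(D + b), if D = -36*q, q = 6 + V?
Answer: -28722064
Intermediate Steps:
V = 66
q = 72 (q = 6 + 66 = 72)
b = 15976 (b = 8*((-67 + 1123) + 941) = 8*(1056 + 941) = 8*1997 = 15976)
D = -2592 (D = -36*72 = -2592)
(1274 - 3420)*(D + b) = (1274 - 3420)*(-2592 + 15976) = -2146*13384 = -28722064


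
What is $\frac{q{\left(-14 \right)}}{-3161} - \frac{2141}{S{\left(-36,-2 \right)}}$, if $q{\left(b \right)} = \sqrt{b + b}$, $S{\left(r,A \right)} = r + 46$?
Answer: $- \frac{2141}{10} - \frac{2 i \sqrt{7}}{3161} \approx -214.1 - 0.001674 i$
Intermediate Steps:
$S{\left(r,A \right)} = 46 + r$
$q{\left(b \right)} = \sqrt{2} \sqrt{b}$ ($q{\left(b \right)} = \sqrt{2 b} = \sqrt{2} \sqrt{b}$)
$\frac{q{\left(-14 \right)}}{-3161} - \frac{2141}{S{\left(-36,-2 \right)}} = \frac{\sqrt{2} \sqrt{-14}}{-3161} - \frac{2141}{46 - 36} = \sqrt{2} i \sqrt{14} \left(- \frac{1}{3161}\right) - \frac{2141}{10} = 2 i \sqrt{7} \left(- \frac{1}{3161}\right) - \frac{2141}{10} = - \frac{2 i \sqrt{7}}{3161} - \frac{2141}{10} = - \frac{2141}{10} - \frac{2 i \sqrt{7}}{3161}$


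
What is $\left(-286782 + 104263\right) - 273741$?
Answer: $-456260$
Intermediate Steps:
$\left(-286782 + 104263\right) - 273741 = -182519 - 273741 = -456260$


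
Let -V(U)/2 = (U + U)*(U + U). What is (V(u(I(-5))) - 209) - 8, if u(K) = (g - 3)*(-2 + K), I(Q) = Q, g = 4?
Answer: -609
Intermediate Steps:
u(K) = -2 + K (u(K) = (4 - 3)*(-2 + K) = 1*(-2 + K) = -2 + K)
V(U) = -8*U**2 (V(U) = -2*(U + U)*(U + U) = -2*2*U*2*U = -8*U**2)
(V(u(I(-5))) - 209) - 8 = (-8*(-2 - 5)**2 - 209) - 8 = (-8*(-7)**2 - 209) - 8 = (-8*49 - 209) - 8 = (-392 - 209) - 8 = -601 - 8 = -609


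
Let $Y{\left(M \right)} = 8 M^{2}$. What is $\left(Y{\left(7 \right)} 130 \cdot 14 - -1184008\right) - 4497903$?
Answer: $-2600455$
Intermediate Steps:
$\left(Y{\left(7 \right)} 130 \cdot 14 - -1184008\right) - 4497903 = \left(8 \cdot 7^{2} \cdot 130 \cdot 14 - -1184008\right) - 4497903 = \left(8 \cdot 49 \cdot 130 \cdot 14 + 1184008\right) - 4497903 = \left(392 \cdot 130 \cdot 14 + 1184008\right) - 4497903 = \left(50960 \cdot 14 + 1184008\right) - 4497903 = \left(713440 + 1184008\right) - 4497903 = 1897448 - 4497903 = -2600455$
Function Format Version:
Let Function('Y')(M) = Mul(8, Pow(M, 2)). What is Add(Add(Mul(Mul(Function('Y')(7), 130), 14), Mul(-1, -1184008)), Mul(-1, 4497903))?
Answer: -2600455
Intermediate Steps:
Add(Add(Mul(Mul(Function('Y')(7), 130), 14), Mul(-1, -1184008)), Mul(-1, 4497903)) = Add(Add(Mul(Mul(Mul(8, Pow(7, 2)), 130), 14), Mul(-1, -1184008)), Mul(-1, 4497903)) = Add(Add(Mul(Mul(Mul(8, 49), 130), 14), 1184008), -4497903) = Add(Add(Mul(Mul(392, 130), 14), 1184008), -4497903) = Add(Add(Mul(50960, 14), 1184008), -4497903) = Add(Add(713440, 1184008), -4497903) = Add(1897448, -4497903) = -2600455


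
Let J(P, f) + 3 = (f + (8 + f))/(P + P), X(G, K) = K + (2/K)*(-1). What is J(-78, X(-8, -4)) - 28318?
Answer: -4418077/156 ≈ -28321.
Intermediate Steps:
X(G, K) = K - 2/K
J(P, f) = -3 + (8 + 2*f)/(2*P) (J(P, f) = -3 + (f + (8 + f))/(P + P) = -3 + (8 + 2*f)/((2*P)) = -3 + (8 + 2*f)*(1/(2*P)) = -3 + (8 + 2*f)/(2*P))
J(-78, X(-8, -4)) - 28318 = (4 + (-4 - 2/(-4)) - 3*(-78))/(-78) - 28318 = -(4 + (-4 - 2*(-1/4)) + 234)/78 - 28318 = -(4 + (-4 + 1/2) + 234)/78 - 28318 = -(4 - 7/2 + 234)/78 - 28318 = -1/78*469/2 - 28318 = -469/156 - 28318 = -4418077/156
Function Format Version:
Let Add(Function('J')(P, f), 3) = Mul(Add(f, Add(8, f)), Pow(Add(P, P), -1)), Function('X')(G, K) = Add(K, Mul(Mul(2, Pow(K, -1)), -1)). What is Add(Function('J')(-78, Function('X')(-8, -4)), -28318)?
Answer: Rational(-4418077, 156) ≈ -28321.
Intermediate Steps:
Function('X')(G, K) = Add(K, Mul(-2, Pow(K, -1)))
Function('J')(P, f) = Add(-3, Mul(Rational(1, 2), Pow(P, -1), Add(8, Mul(2, f)))) (Function('J')(P, f) = Add(-3, Mul(Add(f, Add(8, f)), Pow(Add(P, P), -1))) = Add(-3, Mul(Add(8, Mul(2, f)), Pow(Mul(2, P), -1))) = Add(-3, Mul(Add(8, Mul(2, f)), Mul(Rational(1, 2), Pow(P, -1)))) = Add(-3, Mul(Rational(1, 2), Pow(P, -1), Add(8, Mul(2, f)))))
Add(Function('J')(-78, Function('X')(-8, -4)), -28318) = Add(Mul(Pow(-78, -1), Add(4, Add(-4, Mul(-2, Pow(-4, -1))), Mul(-3, -78))), -28318) = Add(Mul(Rational(-1, 78), Add(4, Add(-4, Mul(-2, Rational(-1, 4))), 234)), -28318) = Add(Mul(Rational(-1, 78), Add(4, Add(-4, Rational(1, 2)), 234)), -28318) = Add(Mul(Rational(-1, 78), Add(4, Rational(-7, 2), 234)), -28318) = Add(Mul(Rational(-1, 78), Rational(469, 2)), -28318) = Add(Rational(-469, 156), -28318) = Rational(-4418077, 156)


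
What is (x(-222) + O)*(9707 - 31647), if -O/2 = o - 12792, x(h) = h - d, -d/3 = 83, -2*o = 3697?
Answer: -643017520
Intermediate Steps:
o = -3697/2 (o = -1/2*3697 = -3697/2 ≈ -1848.5)
d = -249 (d = -3*83 = -249)
x(h) = 249 + h (x(h) = h - 1*(-249) = h + 249 = 249 + h)
O = 29281 (O = -2*(-3697/2 - 12792) = -2*(-29281/2) = 29281)
(x(-222) + O)*(9707 - 31647) = ((249 - 222) + 29281)*(9707 - 31647) = (27 + 29281)*(-21940) = 29308*(-21940) = -643017520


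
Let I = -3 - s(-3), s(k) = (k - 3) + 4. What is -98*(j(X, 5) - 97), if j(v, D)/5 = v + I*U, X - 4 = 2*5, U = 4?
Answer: 4606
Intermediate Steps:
X = 14 (X = 4 + 2*5 = 4 + 10 = 14)
s(k) = 1 + k (s(k) = (-3 + k) + 4 = 1 + k)
I = -1 (I = -3 - (1 - 3) = -3 - 1*(-2) = -3 + 2 = -1)
j(v, D) = -20 + 5*v (j(v, D) = 5*(v - 1*4) = 5*(v - 4) = 5*(-4 + v) = -20 + 5*v)
-98*(j(X, 5) - 97) = -98*((-20 + 5*14) - 97) = -98*((-20 + 70) - 97) = -98*(50 - 97) = -98*(-47) = 4606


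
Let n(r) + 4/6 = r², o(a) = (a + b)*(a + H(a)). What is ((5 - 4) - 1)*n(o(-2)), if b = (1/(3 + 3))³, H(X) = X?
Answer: 0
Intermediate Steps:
b = 1/216 (b = (1/6)³ = (⅙)³ = 1/216 ≈ 0.0046296)
o(a) = 2*a*(1/216 + a) (o(a) = (a + 1/216)*(a + a) = (1/216 + a)*(2*a) = 2*a*(1/216 + a))
n(r) = -⅔ + r²
((5 - 4) - 1)*n(o(-2)) = ((5 - 4) - 1)*(-⅔ + ((1/108)*(-2)*(1 + 216*(-2)))²) = (1 - 1)*(-⅔ + ((1/108)*(-2)*(1 - 432))²) = 0*(-⅔ + ((1/108)*(-2)*(-431))²) = 0*(-⅔ + (431/54)²) = 0*(-⅔ + 185761/2916) = 0*(183817/2916) = 0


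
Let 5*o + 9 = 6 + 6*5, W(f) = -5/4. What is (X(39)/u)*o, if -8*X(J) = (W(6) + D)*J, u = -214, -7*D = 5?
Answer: -11583/47936 ≈ -0.24163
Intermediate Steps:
D = -5/7 (D = -⅐*5 = -5/7 ≈ -0.71429)
W(f) = -5/4 (W(f) = -5*¼ = -5/4)
X(J) = 55*J/224 (X(J) = -(-5/4 - 5/7)*J/8 = -(-55)*J/224 = 55*J/224)
o = 27/5 (o = -9/5 + (6 + 6*5)/5 = -9/5 + (6 + 30)/5 = -9/5 + (⅕)*36 = -9/5 + 36/5 = 27/5 ≈ 5.4000)
(X(39)/u)*o = (((55/224)*39)/(-214))*(27/5) = ((2145/224)*(-1/214))*(27/5) = -2145/47936*27/5 = -11583/47936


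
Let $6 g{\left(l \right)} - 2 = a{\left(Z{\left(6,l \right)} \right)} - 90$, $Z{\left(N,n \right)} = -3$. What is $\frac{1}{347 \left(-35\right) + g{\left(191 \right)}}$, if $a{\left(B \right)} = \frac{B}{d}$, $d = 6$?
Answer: $- \frac{4}{48639} \approx -8.2239 \cdot 10^{-5}$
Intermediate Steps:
$a{\left(B \right)} = \frac{B}{6}$
$g{\left(l \right)} = - \frac{59}{4}$ ($g{\left(l \right)} = \frac{1}{3} + \frac{\frac{1}{6} \left(-3\right) - 90}{6} = \frac{1}{3} + \frac{- \frac{1}{2} - 90}{6} = \frac{1}{3} + \frac{1}{6} \left(- \frac{181}{2}\right) = \frac{1}{3} - \frac{181}{12} = - \frac{59}{4}$)
$\frac{1}{347 \left(-35\right) + g{\left(191 \right)}} = \frac{1}{347 \left(-35\right) - \frac{59}{4}} = \frac{1}{-12145 - \frac{59}{4}} = \frac{1}{- \frac{48639}{4}} = - \frac{4}{48639}$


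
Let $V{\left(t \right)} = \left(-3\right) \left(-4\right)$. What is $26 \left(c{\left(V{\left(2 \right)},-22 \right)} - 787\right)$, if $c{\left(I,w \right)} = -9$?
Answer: $-20696$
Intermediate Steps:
$V{\left(t \right)} = 12$
$26 \left(c{\left(V{\left(2 \right)},-22 \right)} - 787\right) = 26 \left(-9 - 787\right) = 26 \left(-796\right) = -20696$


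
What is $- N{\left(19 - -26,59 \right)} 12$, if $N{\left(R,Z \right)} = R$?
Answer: $-540$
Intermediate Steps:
$- N{\left(19 - -26,59 \right)} 12 = - \left(19 - -26\right) 12 = - \left(19 + 26\right) 12 = - 45 \cdot 12 = \left(-1\right) 540 = -540$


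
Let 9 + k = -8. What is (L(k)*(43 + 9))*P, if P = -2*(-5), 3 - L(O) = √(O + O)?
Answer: 1560 - 520*I*√34 ≈ 1560.0 - 3032.1*I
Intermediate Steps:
k = -17 (k = -9 - 8 = -17)
L(O) = 3 - √2*√O (L(O) = 3 - √(O + O) = 3 - √(2*O) = 3 - √2*√O)
P = 10
(L(k)*(43 + 9))*P = ((3 - √2*√(-17))*(43 + 9))*10 = ((3 - √2*I*√17)*52)*10 = ((3 - I*√34)*52)*10 = (156 - 52*I*√34)*10 = 1560 - 520*I*√34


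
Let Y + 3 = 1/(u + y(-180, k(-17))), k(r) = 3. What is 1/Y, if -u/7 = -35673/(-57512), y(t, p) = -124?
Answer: -1054457/3171587 ≈ -0.33247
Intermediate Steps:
u = -35673/8216 (u = -(-249711)/(-57512) = -(-249711)*(-1)/57512 = -7*35673/57512 = -35673/8216 ≈ -4.3419)
Y = -3171587/1054457 (Y = -3 + 1/(-35673/8216 - 124) = -3 + 1/(-1054457/8216) = -3 - 8216/1054457 = -3171587/1054457 ≈ -3.0078)
1/Y = 1/(-3171587/1054457) = -1054457/3171587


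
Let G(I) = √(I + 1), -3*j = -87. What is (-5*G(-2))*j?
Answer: -145*I ≈ -145.0*I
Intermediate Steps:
j = 29 (j = -⅓*(-87) = 29)
G(I) = √(1 + I)
(-5*G(-2))*j = -5*√(1 - 2)*29 = -5*I*29 = -145*I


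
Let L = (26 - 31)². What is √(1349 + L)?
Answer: √1374 ≈ 37.068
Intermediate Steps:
L = 25 (L = (-5)² = 25)
√(1349 + L) = √(1349 + 25) = √1374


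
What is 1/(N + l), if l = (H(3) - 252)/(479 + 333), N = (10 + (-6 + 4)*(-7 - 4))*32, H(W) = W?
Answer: 812/831239 ≈ 0.00097685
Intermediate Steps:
N = 1024 (N = (10 - 2*(-11))*32 = (10 + 22)*32 = 32*32 = 1024)
l = -249/812 (l = (3 - 252)/(479 + 333) = -249/812 ≈ -0.30665)
1/(N + l) = 1/(1024 - 249/812) = 1/(831239/812) = 812/831239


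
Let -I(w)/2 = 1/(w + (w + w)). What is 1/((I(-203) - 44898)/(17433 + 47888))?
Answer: -39780489/27342880 ≈ -1.4549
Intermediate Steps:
I(w) = -2/(3*w) (I(w) = -2/(w + (w + w)) = -2/(w + 2*w) = -2*1/(3*w) = -2/(3*w))
1/((I(-203) - 44898)/(17433 + 47888)) = 1/((-⅔/(-203) - 44898)/(17433 + 47888)) = 1/((-⅔*(-1/203) - 44898)/65321) = 1/((2/609 - 44898)*(1/65321)) = 1/(-27342880/609*1/65321) = 1/(-27342880/39780489) = -39780489/27342880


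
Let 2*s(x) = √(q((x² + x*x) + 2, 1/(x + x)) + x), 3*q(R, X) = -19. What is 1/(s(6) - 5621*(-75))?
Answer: 5058900/2132705767501 - 2*I*√3/2132705767501 ≈ 2.3721e-6 - 1.6243e-12*I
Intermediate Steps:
q(R, X) = -19/3 (q(R, X) = (⅓)*(-19) = -19/3)
s(x) = √(-19/3 + x)/2
1/(s(6) - 5621*(-75)) = 1/(√(-57 + 9*6)/6 - 5621*(-75)) = 1/(√(-57 + 54)/6 + 421575) = 1/(√(-3)/6 + 421575) = 1/((I*√3)/6 + 421575) = 1/(I*√3/6 + 421575) = 1/(421575 + I*√3/6)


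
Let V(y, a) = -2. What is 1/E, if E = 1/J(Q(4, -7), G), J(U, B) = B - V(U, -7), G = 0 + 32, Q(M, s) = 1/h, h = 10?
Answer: 34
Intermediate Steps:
Q(M, s) = 1/10
G = 32
J(U, B) = 2 + B (J(U, B) = B - 1*(-2) = B + 2 = 2 + B)
E = 1/34 (E = 1/(2 + 32) = 1/34 ≈ 0.029412)
1/E = 1/(1/34) = 34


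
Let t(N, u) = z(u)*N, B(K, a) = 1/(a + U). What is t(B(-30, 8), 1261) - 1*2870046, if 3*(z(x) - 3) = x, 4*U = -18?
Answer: -60268426/21 ≈ -2.8699e+6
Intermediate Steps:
U = -9/2 (U = (¼)*(-18) = -9/2 ≈ -4.5000)
z(x) = 3 + x/3
B(K, a) = 1/(-9/2 + a) (B(K, a) = 1/(a - 9/2) = 1/(-9/2 + a))
t(N, u) = N*(3 + u/3) (t(N, u) = (3 + u/3)*N = N*(3 + u/3))
t(B(-30, 8), 1261) - 1*2870046 = (2/(-9 + 2*8))*(9 + 1261)/3 - 1*2870046 = (⅓)*(2/(-9 + 16))*1270 - 2870046 = (⅓)*(2/7)*1270 - 2870046 = 2540/21 - 2870046 = -60268426/21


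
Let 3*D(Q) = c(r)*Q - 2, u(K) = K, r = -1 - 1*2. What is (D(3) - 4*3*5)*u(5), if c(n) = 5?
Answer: -835/3 ≈ -278.33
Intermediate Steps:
r = -3 (r = -1 - 2 = -3)
D(Q) = -⅔ + 5*Q/3 (D(Q) = (5*Q - 2)/3 = (-2 + 5*Q)/3 = -⅔ + 5*Q/3)
(D(3) - 4*3*5)*u(5) = ((-⅔ + (5/3)*3) - 4*3*5)*5 = ((-⅔ + 5) - 12*5)*5 = (13/3 - 1*12*5)*5 = (13/3 - 12*5)*5 = (13/3 - 60)*5 = -167/3*5 = -835/3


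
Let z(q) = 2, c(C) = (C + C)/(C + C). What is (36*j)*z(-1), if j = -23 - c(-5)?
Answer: -1728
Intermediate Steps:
c(C) = 1 (c(C) = (2*C)/((2*C)) = (2*C)*(1/(2*C)) = 1)
j = -24 (j = -23 - 1*1 = -23 - 1 = -24)
(36*j)*z(-1) = (36*(-24))*2 = -864*2 = -1728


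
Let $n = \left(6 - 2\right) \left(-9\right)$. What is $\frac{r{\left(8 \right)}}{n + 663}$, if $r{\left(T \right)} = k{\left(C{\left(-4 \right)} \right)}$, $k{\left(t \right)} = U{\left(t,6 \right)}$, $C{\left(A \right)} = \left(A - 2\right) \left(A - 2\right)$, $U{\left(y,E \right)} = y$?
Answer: $\frac{12}{209} \approx 0.057416$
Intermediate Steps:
$C{\left(A \right)} = \left(-2 + A\right)^{2}$ ($C{\left(A \right)} = \left(-2 + A\right) \left(-2 + A\right) = \left(-2 + A\right)^{2}$)
$k{\left(t \right)} = t$
$n = -36$ ($n = 4 \left(-9\right) = -36$)
$r{\left(T \right)} = 36$ ($r{\left(T \right)} = \left(-2 - 4\right)^{2} = \left(-6\right)^{2} = 36$)
$\frac{r{\left(8 \right)}}{n + 663} = \frac{1}{-36 + 663} \cdot 36 = \frac{1}{627} \cdot 36 = \frac{12}{209}$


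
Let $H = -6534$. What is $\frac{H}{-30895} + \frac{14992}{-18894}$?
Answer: $- \frac{169862222}{291865065} \approx -0.58199$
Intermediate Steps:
$\frac{H}{-30895} + \frac{14992}{-18894} = - \frac{6534}{-30895} + \frac{14992}{-18894} = \left(-6534\right) \left(- \frac{1}{30895}\right) + 14992 \left(- \frac{1}{18894}\right) = \frac{6534}{30895} - \frac{7496}{9447} = - \frac{169862222}{291865065}$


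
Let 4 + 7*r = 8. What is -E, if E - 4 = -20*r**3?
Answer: -92/343 ≈ -0.26822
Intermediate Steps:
r = 4/7 (r = -4/7 + (1/7)*8 = -4/7 + 8/7 = 4/7 ≈ 0.57143)
E = 92/343 (E = 4 - 20*(4/7)**3 = 4 - 20*64/343 = 4 - 1280/343 = 92/343 ≈ 0.26822)
-E = -1*92/343 = -92/343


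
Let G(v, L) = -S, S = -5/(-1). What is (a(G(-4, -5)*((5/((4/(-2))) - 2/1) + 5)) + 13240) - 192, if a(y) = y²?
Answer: 52217/4 ≈ 13054.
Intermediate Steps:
S = 5 (S = -5*(-1) = 5)
G(v, L) = -5 (G(v, L) = -1*5 = -5)
(a(G(-4, -5)*((5/((4/(-2))) - 2/1) + 5)) + 13240) - 192 = ((-5*((5/((4/(-2))) - 2/1) + 5))² + 13240) - 192 = ((-5*((5/((4*(-½))) - 2*1) + 5))² + 13240) - 192 = ((-5*((5/(-2) - 2) + 5))² + 13240) - 192 = ((-5*((5*(-½) - 2) + 5))² + 13240) - 192 = ((-5*((-5/2 - 2) + 5))² + 13240) - 192 = ((-5*(-9/2 + 5))² + 13240) - 192 = ((-5*½)² + 13240) - 192 = ((-5/2)² + 13240) - 192 = (25/4 + 13240) - 192 = 52985/4 - 192 = 52217/4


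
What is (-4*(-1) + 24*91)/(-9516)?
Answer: -547/2379 ≈ -0.22993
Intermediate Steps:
(-4*(-1) + 24*91)/(-9516) = (4 + 2184)*(-1/9516) = 2188*(-1/9516) = -547/2379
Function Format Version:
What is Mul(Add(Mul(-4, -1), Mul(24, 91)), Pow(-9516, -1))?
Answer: Rational(-547, 2379) ≈ -0.22993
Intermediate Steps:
Mul(Add(Mul(-4, -1), Mul(24, 91)), Pow(-9516, -1)) = Mul(Add(4, 2184), Rational(-1, 9516)) = Mul(2188, Rational(-1, 9516)) = Rational(-547, 2379)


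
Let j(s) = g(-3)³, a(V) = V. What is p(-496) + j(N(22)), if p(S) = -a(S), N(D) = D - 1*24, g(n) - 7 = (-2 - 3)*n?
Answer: 11144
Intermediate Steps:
g(n) = 7 - 5*n (g(n) = 7 + (-2 - 3)*n = 7 - 5*n)
N(D) = -24 + D (N(D) = D - 24 = -24 + D)
p(S) = -S
j(s) = 10648 (j(s) = (7 - 5*(-3))³ = (7 + 15)³ = 22³ = 10648)
p(-496) + j(N(22)) = -1*(-496) + 10648 = 496 + 10648 = 11144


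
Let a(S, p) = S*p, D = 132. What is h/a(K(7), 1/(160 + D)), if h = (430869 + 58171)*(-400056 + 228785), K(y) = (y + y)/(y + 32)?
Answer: -476920157868960/7 ≈ -6.8131e+13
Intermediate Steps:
K(y) = 2*y/(32 + y) (K(y) = (2*y)/(32 + y) = 2*y/(32 + y))
h = -83758369840 (h = 489040*(-171271) = -83758369840)
h/a(K(7), 1/(160 + D)) = -83758369840/((2*7/(32 + 7))/(160 + 132)) = -83758369840/((2*7/39)/292) = -83758369840/((2*7*(1/39))*(1/292)) = -83758369840/((14/39)*(1/292)) = -83758369840/7/5694 = -83758369840*5694/7 = -476920157868960/7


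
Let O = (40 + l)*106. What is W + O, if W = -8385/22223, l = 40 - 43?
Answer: 87150221/22223 ≈ 3921.6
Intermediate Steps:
l = -3
W = -8385/22223 (W = -8385*1/22223 = -8385/22223 ≈ -0.37731)
O = 3922 (O = (40 - 3)*106 = 37*106 = 3922)
W + O = -8385/22223 + 3922 = 87150221/22223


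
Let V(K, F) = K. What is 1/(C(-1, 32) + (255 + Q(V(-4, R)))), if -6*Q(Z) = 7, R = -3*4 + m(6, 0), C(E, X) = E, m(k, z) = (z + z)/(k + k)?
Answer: 6/1517 ≈ 0.0039552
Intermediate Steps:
m(k, z) = z/k (m(k, z) = (2*z)/((2*k)) = (2*z)*(1/(2*k)) = z/k)
R = -12 (R = -3*4 + 0/6 = -12 + 0*(⅙) = -12 + 0 = -12)
Q(Z) = -7/6 (Q(Z) = -⅙*7 = -7/6)
1/(C(-1, 32) + (255 + Q(V(-4, R)))) = 1/(-1 + (255 - 7/6)) = 1/(-1 + 1523/6) = 1/(1517/6) = 6/1517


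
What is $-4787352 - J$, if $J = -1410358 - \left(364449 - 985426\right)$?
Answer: $-3997971$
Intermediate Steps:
$J = -789381$ ($J = -1410358 - \left(364449 - 985426\right) = -1410358 - -620977 = -1410358 + 620977 = -789381$)
$-4787352 - J = -4787352 - -789381 = -4787352 + 789381 = -3997971$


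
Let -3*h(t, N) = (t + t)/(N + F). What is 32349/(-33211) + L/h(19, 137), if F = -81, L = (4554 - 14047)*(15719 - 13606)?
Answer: 55958261291685/631009 ≈ 8.8681e+7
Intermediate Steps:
L = -20058709 (L = -9493*2113 = -20058709)
h(t, N) = -2*t/(3*(-81 + N)) (h(t, N) = -(t + t)/(3*(N - 81)) = -2*t/(3*(-81 + N)))
32349/(-33211) + L/h(19, 137) = 32349/(-33211) - 20058709/((-2*19/(-243 + 3*137))) = 32349*(-1/33211) - 20058709/((-2*19/(-243 + 411))) = -32349/33211 - 20058709/((-2*19/168)) = -32349/33211 - 20058709/((-2*19*1/168)) = -32349/33211 - 20058709/(-19/84) = -32349/33211 - 20058709*(-84/19) = -32349/33211 + 1684931556/19 = 55958261291685/631009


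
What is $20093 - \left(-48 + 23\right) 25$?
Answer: $20718$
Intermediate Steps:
$20093 - \left(-48 + 23\right) 25 = 20093 - \left(-25\right) 25 = 20093 - -625 = 20093 + 625 = 20718$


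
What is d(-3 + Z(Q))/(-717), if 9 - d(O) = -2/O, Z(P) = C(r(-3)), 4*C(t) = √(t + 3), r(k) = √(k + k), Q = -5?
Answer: -3/239 + 2/(717*(3 - √(3 + I*√6)/4)) ≈ -0.011457 + 7.1304e-5*I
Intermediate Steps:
r(k) = √2*√k (r(k) = √(2*k) = √2*√k)
C(t) = √(3 + t)/4 (C(t) = √(t + 3)/4 = √(3 + t)/4)
Z(P) = √(3 + I*√6)/4 (Z(P) = √(3 + √2*√(-3))/4 = √(3 + √2*(I*√3))/4 = √(3 + I*√6)/4)
d(O) = 9 + 2/O (d(O) = 9 - (-2)/O = 9 + 2/O)
d(-3 + Z(Q))/(-717) = (9 + 2/(-3 + √(3 + I*√6)/4))/(-717) = (9 + 2/(-3 + √(3 + I*√6)/4))*(-1/717) = -3/239 - 2/(717*(-3 + √(3 + I*√6)/4))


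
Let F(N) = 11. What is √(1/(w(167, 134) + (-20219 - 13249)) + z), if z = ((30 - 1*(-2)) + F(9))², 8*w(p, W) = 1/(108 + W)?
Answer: √7762598380312773449/64794047 ≈ 43.000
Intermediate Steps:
w(p, W) = 1/(8*(108 + W))
z = 1849 (z = ((30 - 1*(-2)) + 11)² = ((30 + 2) + 11)² = (32 + 11)² = 43² = 1849)
√(1/(w(167, 134) + (-20219 - 13249)) + z) = √(1/(1/(8*(108 + 134)) + (-20219 - 13249)) + 1849) = √(1/((⅛)/242 - 33468) + 1849) = √(1/((⅛)*(1/242) - 33468) + 1849) = √(1/(1/1936 - 33468) + 1849) = √(1/(-64794047/1936) + 1849) = √(-1936/64794047 + 1849) = √(119804190967/64794047) = √7762598380312773449/64794047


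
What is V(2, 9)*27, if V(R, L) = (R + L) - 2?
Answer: 243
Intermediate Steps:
V(R, L) = -2 + L + R (V(R, L) = (L + R) - 2 = -2 + L + R)
V(2, 9)*27 = (-2 + 9 + 2)*27 = 9*27 = 243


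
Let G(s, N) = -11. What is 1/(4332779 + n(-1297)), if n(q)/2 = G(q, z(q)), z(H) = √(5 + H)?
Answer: 1/4332757 ≈ 2.3080e-7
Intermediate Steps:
n(q) = -22 (n(q) = 2*(-11) = -22)
1/(4332779 + n(-1297)) = 1/(4332779 - 22) = 1/4332757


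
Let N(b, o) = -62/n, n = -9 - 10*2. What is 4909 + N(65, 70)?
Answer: 142423/29 ≈ 4911.1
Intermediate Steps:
n = -29 (n = -9 - 20 = -29)
N(b, o) = 62/29 (N(b, o) = -62/(-29) = -62*(-1/29) = 62/29)
4909 + N(65, 70) = 4909 + 62/29 = 142423/29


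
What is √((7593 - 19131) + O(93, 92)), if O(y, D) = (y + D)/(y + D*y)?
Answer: I*√99791977/93 ≈ 107.42*I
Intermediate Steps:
O(y, D) = (D + y)/(y + D*y)
√((7593 - 19131) + O(93, 92)) = √((7593 - 19131) + (92 + 93)/(93*(1 + 92))) = √(-11538 + (1/93)*185/93) = √(-11538 + (1/93)*(1/93)*185) = √(-11538 + 185/8649) = √(-99791977/8649) = I*√99791977/93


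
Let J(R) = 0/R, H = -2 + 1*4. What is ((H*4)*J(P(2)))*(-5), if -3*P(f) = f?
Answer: 0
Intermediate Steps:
H = 2 (H = -2 + 4 = 2)
P(f) = -f/3
J(R) = 0
((H*4)*J(P(2)))*(-5) = ((2*4)*0)*(-5) = (8*0)*(-5) = 0*(-5) = 0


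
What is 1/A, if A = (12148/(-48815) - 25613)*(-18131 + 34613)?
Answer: -48815/20607621666126 ≈ -2.3688e-9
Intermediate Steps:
A = -20607621666126/48815 (A = (12148*(-1/48815) - 25613)*16482 = (-12148/48815 - 25613)*16482 = -1250310743/48815*16482 = -20607621666126/48815 ≈ -4.2216e+8)
1/A = 1/(-20607621666126/48815) = -48815/20607621666126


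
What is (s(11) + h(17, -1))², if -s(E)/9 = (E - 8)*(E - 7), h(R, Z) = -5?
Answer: 12769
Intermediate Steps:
s(E) = -9*(-8 + E)*(-7 + E) (s(E) = -9*(E - 8)*(E - 7) = -9*(-8 + E)*(-7 + E))
(s(11) + h(17, -1))² = ((-504 - 9*11² + 135*11) - 5)² = ((-504 - 9*121 + 1485) - 5)² = ((-504 - 1089 + 1485) - 5)² = (-108 - 5)² = (-113)² = 12769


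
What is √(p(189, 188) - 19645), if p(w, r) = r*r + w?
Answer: 4*√993 ≈ 126.05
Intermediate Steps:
p(w, r) = w + r² (p(w, r) = r² + w = w + r²)
√(p(189, 188) - 19645) = √((189 + 188²) - 19645) = √((189 + 35344) - 19645) = √(35533 - 19645) = √15888 = 4*√993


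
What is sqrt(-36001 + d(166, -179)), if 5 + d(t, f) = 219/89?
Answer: 3*I*sqrt(31687115)/89 ≈ 189.75*I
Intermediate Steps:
d(t, f) = -226/89 (d(t, f) = -5 + 219/89 = -226/89)
sqrt(-36001 + d(166, -179)) = sqrt(-36001 - 226/89) = sqrt(-3204315/89) = 3*I*sqrt(31687115)/89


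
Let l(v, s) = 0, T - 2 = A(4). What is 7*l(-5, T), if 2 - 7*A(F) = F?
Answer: 0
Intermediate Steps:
A(F) = 2/7 - F/7
T = 12/7 (T = 2 + (2/7 - 1/7*4) = 2 + (2/7 - 4/7) = 2 - 2/7 = 12/7 ≈ 1.7143)
7*l(-5, T) = 7*0 = 0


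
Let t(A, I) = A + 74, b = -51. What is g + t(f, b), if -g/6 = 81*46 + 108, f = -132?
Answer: -23062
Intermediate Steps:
t(A, I) = 74 + A
g = -23004 (g = -6*(81*46 + 108) = -6*(3726 + 108) = -6*3834 = -23004)
g + t(f, b) = -23004 + (74 - 132) = -23004 - 58 = -23062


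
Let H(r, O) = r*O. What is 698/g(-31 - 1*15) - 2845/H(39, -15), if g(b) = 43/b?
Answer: -3732169/5031 ≈ -741.83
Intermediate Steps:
H(r, O) = O*r
698/g(-31 - 1*15) - 2845/H(39, -15) = 698/((43/(-31 - 1*15))) - 2845/((-15*39)) = 698/((43/(-31 - 15))) - 2845/(-585) = 698/((43/(-46))) - 2845*(-1/585) = 698/((43*(-1/46))) + 569/117 = 698/(-43/46) + 569/117 = 698*(-46/43) + 569/117 = -32108/43 + 569/117 = -3732169/5031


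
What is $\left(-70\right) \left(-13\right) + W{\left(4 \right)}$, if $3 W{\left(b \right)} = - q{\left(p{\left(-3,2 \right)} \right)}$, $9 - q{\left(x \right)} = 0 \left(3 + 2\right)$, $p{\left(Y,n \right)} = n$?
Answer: $907$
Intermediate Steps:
$q{\left(x \right)} = 9$ ($q{\left(x \right)} = 9 - 0 \left(3 + 2\right) = 9 - 0 \cdot 5 = 9 - 0 = 9 + 0 = 9$)
$W{\left(b \right)} = -3$ ($W{\left(b \right)} = \frac{\left(-1\right) 9}{3} = \frac{1}{3} \left(-9\right) = -3$)
$\left(-70\right) \left(-13\right) + W{\left(4 \right)} = \left(-70\right) \left(-13\right) - 3 = 910 - 3 = 907$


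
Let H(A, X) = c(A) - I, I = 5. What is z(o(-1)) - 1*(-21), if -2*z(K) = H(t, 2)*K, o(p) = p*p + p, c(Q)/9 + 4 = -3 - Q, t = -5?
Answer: 21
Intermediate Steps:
c(Q) = -63 - 9*Q (c(Q) = -36 + 9*(-3 - Q) = -36 + (-27 - 9*Q) = -63 - 9*Q)
H(A, X) = -68 - 9*A (H(A, X) = (-63 - 9*A) - 1*5 = (-63 - 9*A) - 5 = -68 - 9*A)
o(p) = p + p**2 (o(p) = p**2 + p = p + p**2)
z(K) = 23*K/2 (z(K) = -(-68 - 9*(-5))*K/2 = -(-68 + 45)*K/2 = -(-23)*K/2 = 23*K/2)
z(o(-1)) - 1*(-21) = 23*(-(1 - 1))/2 - 1*(-21) = 23*(-1*0)/2 + 21 = (23/2)*0 + 21 = 0 + 21 = 21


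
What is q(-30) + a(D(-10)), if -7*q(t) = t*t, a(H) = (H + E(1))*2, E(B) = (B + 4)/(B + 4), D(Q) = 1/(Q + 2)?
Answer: -3551/28 ≈ -126.82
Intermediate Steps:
D(Q) = 1/(2 + Q)
E(B) = 1 (E(B) = (4 + B)/(4 + B) = 1)
a(H) = 2 + 2*H (a(H) = (H + 1)*2 = (1 + H)*2 = 2 + 2*H)
q(t) = -t**2/7 (q(t) = -t*t/7 = -t**2/7)
q(-30) + a(D(-10)) = -1/7*(-30)**2 + (2 + 2/(2 - 10)) = -1/7*900 + (2 + 2/(-8)) = -900/7 + (2 + 2*(-1/8)) = -900/7 + (2 - 1/4) = -900/7 + 7/4 = -3551/28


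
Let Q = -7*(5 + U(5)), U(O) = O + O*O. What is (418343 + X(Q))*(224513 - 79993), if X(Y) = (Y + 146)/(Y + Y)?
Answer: 2962489018388/49 ≈ 6.0459e+10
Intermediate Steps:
U(O) = O + O²
Q = -245 (Q = -7*(5 + 5*(1 + 5)) = -7*(5 + 5*6) = -7*(5 + 30) = -7*35 = -245)
X(Y) = (146 + Y)/(2*Y) (X(Y) = (146 + Y)/((2*Y)) = (146 + Y)*(1/(2*Y)) = (146 + Y)/(2*Y))
(418343 + X(Q))*(224513 - 79993) = (418343 + (½)*(146 - 245)/(-245))*(224513 - 79993) = (418343 + (½)*(-1/245)*(-99))*144520 = (418343 + 99/490)*144520 = (204988169/490)*144520 = 2962489018388/49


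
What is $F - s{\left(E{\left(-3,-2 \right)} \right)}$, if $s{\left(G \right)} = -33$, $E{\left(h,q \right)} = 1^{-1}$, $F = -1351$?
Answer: $-1318$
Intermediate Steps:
$E{\left(h,q \right)} = 1$
$F - s{\left(E{\left(-3,-2 \right)} \right)} = -1351 - -33 = -1351 + 33 = -1318$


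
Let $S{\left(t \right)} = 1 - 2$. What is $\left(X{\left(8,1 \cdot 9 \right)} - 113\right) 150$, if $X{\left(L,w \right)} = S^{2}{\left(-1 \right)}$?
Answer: $-16800$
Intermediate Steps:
$S{\left(t \right)} = -1$ ($S{\left(t \right)} = 1 - 2 = -1$)
$X{\left(L,w \right)} = 1$ ($X{\left(L,w \right)} = \left(-1\right)^{2} = 1$)
$\left(X{\left(8,1 \cdot 9 \right)} - 113\right) 150 = \left(1 - 113\right) 150 = \left(-112\right) 150 = -16800$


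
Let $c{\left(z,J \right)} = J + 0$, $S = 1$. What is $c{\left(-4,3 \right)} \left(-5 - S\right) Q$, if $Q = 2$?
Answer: $-36$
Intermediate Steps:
$c{\left(z,J \right)} = J$
$c{\left(-4,3 \right)} \left(-5 - S\right) Q = 3 \left(-5 - 1\right) 2 = 3 \left(-6\right) 2 = \left(-18\right) 2 = -36$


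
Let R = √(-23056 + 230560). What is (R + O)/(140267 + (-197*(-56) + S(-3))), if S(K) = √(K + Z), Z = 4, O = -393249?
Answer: -393249/151300 + 3*√1441/37825 ≈ -2.5961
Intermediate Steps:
R = 12*√1441 (R = √207504 = 12*√1441 ≈ 455.53)
S(K) = √(4 + K) (S(K) = √(K + 4) = √(4 + K))
(R + O)/(140267 + (-197*(-56) + S(-3))) = (12*√1441 - 393249)/(140267 + (-197*(-56) + √(4 - 3))) = (-393249 + 12*√1441)/(140267 + (11032 + √1)) = (-393249 + 12*√1441)/(140267 + (11032 + 1)) = (-393249 + 12*√1441)/(140267 + 11033) = (-393249 + 12*√1441)/151300 = (-393249 + 12*√1441)*(1/151300) = -393249/151300 + 3*√1441/37825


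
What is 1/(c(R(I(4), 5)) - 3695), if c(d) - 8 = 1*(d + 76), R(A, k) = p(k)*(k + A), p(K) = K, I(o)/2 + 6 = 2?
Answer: -1/3626 ≈ -0.00027579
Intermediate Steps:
I(o) = -8 (I(o) = -12 + 2*2 = -12 + 4 = -8)
R(A, k) = k*(A + k) (R(A, k) = k*(k + A) = k*(A + k))
c(d) = 84 + d (c(d) = 8 + 1*(d + 76) = 8 + 1*(76 + d) = 8 + (76 + d) = 84 + d)
1/(c(R(I(4), 5)) - 3695) = 1/((84 + 5*(-8 + 5)) - 3695) = 1/((84 + 5*(-3)) - 3695) = 1/((84 - 15) - 3695) = 1/(69 - 3695) = 1/(-3626) = -1/3626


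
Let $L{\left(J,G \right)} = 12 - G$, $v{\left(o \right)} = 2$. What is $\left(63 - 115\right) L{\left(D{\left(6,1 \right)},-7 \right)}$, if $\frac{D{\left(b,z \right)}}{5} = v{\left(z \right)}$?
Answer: $-988$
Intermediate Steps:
$D{\left(b,z \right)} = 10$ ($D{\left(b,z \right)} = 5 \cdot 2 = 10$)
$\left(63 - 115\right) L{\left(D{\left(6,1 \right)},-7 \right)} = \left(63 - 115\right) \left(12 - -7\right) = - 52 \left(12 + 7\right) = \left(-52\right) 19 = -988$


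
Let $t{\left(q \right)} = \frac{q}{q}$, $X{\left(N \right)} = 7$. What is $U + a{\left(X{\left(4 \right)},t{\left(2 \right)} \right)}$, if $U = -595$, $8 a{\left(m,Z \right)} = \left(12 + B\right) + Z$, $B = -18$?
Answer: $- \frac{4765}{8} \approx -595.63$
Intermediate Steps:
$t{\left(q \right)} = 1$
$a{\left(m,Z \right)} = - \frac{3}{4} + \frac{Z}{8}$ ($a{\left(m,Z \right)} = \frac{\left(12 - 18\right) + Z}{8} = \frac{-6 + Z}{8} = - \frac{3}{4} + \frac{Z}{8}$)
$U + a{\left(X{\left(4 \right)},t{\left(2 \right)} \right)} = -595 + \left(- \frac{3}{4} + \frac{1}{8} \cdot 1\right) = -595 + \left(- \frac{3}{4} + \frac{1}{8}\right) = -595 - \frac{5}{8} = - \frac{4765}{8}$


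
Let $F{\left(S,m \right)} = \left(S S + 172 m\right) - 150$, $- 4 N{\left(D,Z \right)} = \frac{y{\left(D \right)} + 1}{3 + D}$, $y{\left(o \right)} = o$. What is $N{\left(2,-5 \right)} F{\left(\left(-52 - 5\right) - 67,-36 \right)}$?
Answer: $- \frac{13551}{10} \approx -1355.1$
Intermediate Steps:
$N{\left(D,Z \right)} = - \frac{1 + D}{4 \left(3 + D\right)}$ ($N{\left(D,Z \right)} = - \frac{\left(D + 1\right) \frac{1}{3 + D}}{4} = - \frac{\left(1 + D\right) \frac{1}{3 + D}}{4} = - \frac{\frac{1}{3 + D} \left(1 + D\right)}{4} = - \frac{1 + D}{4 \left(3 + D\right)}$)
$F{\left(S,m \right)} = -150 + S^{2} + 172 m$ ($F{\left(S,m \right)} = \left(S^{2} + 172 m\right) - 150 = -150 + S^{2} + 172 m$)
$N{\left(2,-5 \right)} F{\left(\left(-52 - 5\right) - 67,-36 \right)} = \frac{-1 - 2}{4 \left(3 + 2\right)} \left(-150 + \left(\left(-52 - 5\right) - 67\right)^{2} + 172 \left(-36\right)\right) = \frac{-1 - 2}{4 \cdot 5} \left(-150 + \left(-57 - 67\right)^{2} - 6192\right) = \frac{1}{4} \cdot \frac{1}{5} \left(-3\right) \left(-150 + \left(-124\right)^{2} - 6192\right) = - \frac{3 \left(-150 + 15376 - 6192\right)}{20} = \left(- \frac{3}{20}\right) 9034 = - \frac{13551}{10}$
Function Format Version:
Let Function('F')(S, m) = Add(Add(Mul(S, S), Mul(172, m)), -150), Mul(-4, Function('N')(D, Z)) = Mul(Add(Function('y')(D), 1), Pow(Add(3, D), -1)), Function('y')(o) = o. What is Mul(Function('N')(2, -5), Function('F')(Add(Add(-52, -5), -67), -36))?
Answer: Rational(-13551, 10) ≈ -1355.1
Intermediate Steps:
Function('N')(D, Z) = Mul(Rational(-1, 4), Pow(Add(3, D), -1), Add(1, D)) (Function('N')(D, Z) = Mul(Rational(-1, 4), Mul(Add(D, 1), Pow(Add(3, D), -1))) = Mul(Rational(-1, 4), Mul(Add(1, D), Pow(Add(3, D), -1))) = Mul(Rational(-1, 4), Mul(Pow(Add(3, D), -1), Add(1, D))) = Mul(Rational(-1, 4), Pow(Add(3, D), -1), Add(1, D)))
Function('F')(S, m) = Add(-150, Pow(S, 2), Mul(172, m)) (Function('F')(S, m) = Add(Add(Pow(S, 2), Mul(172, m)), -150) = Add(-150, Pow(S, 2), Mul(172, m)))
Mul(Function('N')(2, -5), Function('F')(Add(Add(-52, -5), -67), -36)) = Mul(Mul(Rational(1, 4), Pow(Add(3, 2), -1), Add(-1, Mul(-1, 2))), Add(-150, Pow(Add(Add(-52, -5), -67), 2), Mul(172, -36))) = Mul(Mul(Rational(1, 4), Pow(5, -1), Add(-1, -2)), Add(-150, Pow(Add(-57, -67), 2), -6192)) = Mul(Mul(Rational(1, 4), Rational(1, 5), -3), Add(-150, Pow(-124, 2), -6192)) = Mul(Rational(-3, 20), Add(-150, 15376, -6192)) = Mul(Rational(-3, 20), 9034) = Rational(-13551, 10)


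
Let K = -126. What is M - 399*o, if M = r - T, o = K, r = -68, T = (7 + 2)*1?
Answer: 50197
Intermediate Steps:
T = 9 (T = 9*1 = 9)
o = -126
M = -77 (M = -68 - 1*9 = -68 - 9 = -77)
M - 399*o = -77 - 399*(-126) = -77 + 50274 = 50197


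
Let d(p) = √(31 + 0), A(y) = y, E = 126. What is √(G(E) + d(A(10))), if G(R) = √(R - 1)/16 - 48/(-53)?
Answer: √(40704 + 14045*√5 + 44944*√31)/212 ≈ 2.6781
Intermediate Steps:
G(R) = 48/53 + √(-1 + R)/16 (G(R) = √(-1 + R)*(1/16) - 48*(-1/53) = √(-1 + R)/16 + 48/53 = 48/53 + √(-1 + R)/16)
d(p) = √31
√(G(E) + d(A(10))) = √((48/53 + √(-1 + 126)/16) + √31) = √((48/53 + √125/16) + √31) = √((48/53 + (5*√5)/16) + √31) = √((48/53 + 5*√5/16) + √31) = √(48/53 + √31 + 5*√5/16)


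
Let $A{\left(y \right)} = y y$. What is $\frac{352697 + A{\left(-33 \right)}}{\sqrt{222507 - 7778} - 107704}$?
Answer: $- \frac{38104167344}{11599936887} - \frac{353786 \sqrt{214729}}{11599936887} \approx -3.299$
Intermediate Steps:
$A{\left(y \right)} = y^{2}$
$\frac{352697 + A{\left(-33 \right)}}{\sqrt{222507 - 7778} - 107704} = \frac{352697 + \left(-33\right)^{2}}{\sqrt{222507 - 7778} - 107704} = \frac{352697 + 1089}{\sqrt{214729} - 107704} = \frac{353786}{-107704 + \sqrt{214729}}$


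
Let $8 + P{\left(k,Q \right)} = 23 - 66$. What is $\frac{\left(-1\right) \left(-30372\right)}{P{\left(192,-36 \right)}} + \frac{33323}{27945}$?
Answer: $- \frac{282348689}{475065} \approx -594.34$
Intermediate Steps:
$P{\left(k,Q \right)} = -51$ ($P{\left(k,Q \right)} = -8 + \left(23 - 66\right) = -8 - 43 = -51$)
$\frac{\left(-1\right) \left(-30372\right)}{P{\left(192,-36 \right)}} + \frac{33323}{27945} = \frac{\left(-1\right) \left(-30372\right)}{-51} + \frac{33323}{27945} = 30372 \left(- \frac{1}{51}\right) + 33323 \cdot \frac{1}{27945} = - \frac{10124}{17} + \frac{33323}{27945} = - \frac{282348689}{475065}$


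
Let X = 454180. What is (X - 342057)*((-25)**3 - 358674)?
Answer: -41967526777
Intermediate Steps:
(X - 342057)*((-25)**3 - 358674) = (454180 - 342057)*((-25)**3 - 358674) = 112123*(-15625 - 358674) = 112123*(-374299) = -41967526777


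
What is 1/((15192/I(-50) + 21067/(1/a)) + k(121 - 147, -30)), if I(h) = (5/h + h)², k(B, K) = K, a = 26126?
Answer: 27889/15350005703068 ≈ 1.8169e-9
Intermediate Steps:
I(h) = (h + 5/h)²
1/((15192/I(-50) + 21067/(1/a)) + k(121 - 147, -30)) = 1/((15192/(((5 + (-50)²)²/(-50)²)) + 21067/(1/26126)) - 30) = 1/((15192/(((5 + 2500)²/2500)) + 21067/(1/26126)) - 30) = 1/((15192/(((1/2500)*2505²)) + 21067*26126) - 30) = 1/((15192/(((1/2500)*6275025)) + 550396442) - 30) = 1/((15192/(251001/100) + 550396442) - 30) = 1/((15192*(100/251001) + 550396442) - 30) = 1/((168800/27889 + 550396442) - 30) = 1/(15350006539738/27889 - 30) = 1/(15350005703068/27889) = 27889/15350005703068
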